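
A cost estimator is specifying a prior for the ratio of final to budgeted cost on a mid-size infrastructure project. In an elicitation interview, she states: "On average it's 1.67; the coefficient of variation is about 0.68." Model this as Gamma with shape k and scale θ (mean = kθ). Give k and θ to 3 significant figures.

For Gamma(k, scale θ): mean = kθ, variance = kθ², so CV = 1/√k.
CV = 0.68, hence k = 1/CV² = 2.16.
Then θ = mean/k = 1.67/2.16 = 0.772.

k ≈ 2.16, θ ≈ 0.772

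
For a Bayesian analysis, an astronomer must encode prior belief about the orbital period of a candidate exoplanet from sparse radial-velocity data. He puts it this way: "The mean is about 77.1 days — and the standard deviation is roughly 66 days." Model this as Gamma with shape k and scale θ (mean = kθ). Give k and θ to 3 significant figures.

For Gamma(k, scale θ): mean = kθ, variance = kθ², so CV = 1/√k.
CV = SD/mean = 66/77.1 = 0.856, hence k = 1/CV² = 1.36.
Then θ = mean/k = 77.1/1.36 = 56.5.

k ≈ 1.36, θ ≈ 56.5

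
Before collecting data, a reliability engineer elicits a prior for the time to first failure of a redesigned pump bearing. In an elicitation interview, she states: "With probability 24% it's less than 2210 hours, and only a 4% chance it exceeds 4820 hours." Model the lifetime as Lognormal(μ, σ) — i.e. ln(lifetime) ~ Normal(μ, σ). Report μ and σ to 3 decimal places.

μ ≈ 7.925, σ ≈ 0.317

If T ~ Lognormal(μ,σ) then ln T ~ Normal(μ,σ), so the p-quantile of ln T is μ + z_p·σ.
ln(2210) = 7.701 and ln(4820) = 8.481; z_{0.24} = -0.7063, z_{0.96} = 1.751.
σ = (8.481 − 7.701)/(1.751 − (-0.7063)) = 0.317.
μ = 7.701 − (-0.7063)·0.317 = 7.925.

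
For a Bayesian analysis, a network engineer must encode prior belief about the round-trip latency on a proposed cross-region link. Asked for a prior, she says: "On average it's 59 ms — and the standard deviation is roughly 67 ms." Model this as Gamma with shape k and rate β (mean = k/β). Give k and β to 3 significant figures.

For Gamma(k, rate β): mean = k/β, variance = k/β², so CV = 1/√k.
CV = SD/mean = 67/59 = 1.136, hence k = 1/CV² = 0.775.
Then β = k/mean = 0.775/59 = 0.0131.

k ≈ 0.775, β ≈ 0.0131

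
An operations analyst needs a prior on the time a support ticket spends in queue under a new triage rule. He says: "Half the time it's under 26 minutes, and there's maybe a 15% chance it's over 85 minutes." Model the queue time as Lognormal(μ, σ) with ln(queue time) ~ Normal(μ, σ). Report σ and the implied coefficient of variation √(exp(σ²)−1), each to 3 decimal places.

If T ~ Lognormal(μ,σ) then ln T ~ Normal(μ,σ), so the p-quantile of ln T is μ + z_p·σ.
ln(26) = 3.258 and ln(85) = 4.443; z_{0.5} = 0, z_{0.85} = 1.036.
σ = (4.443 − 3.258)/(1.036 − (0)) = 1.143.
μ = 3.258 − (0)·1.143 = 3.258.
CV = √(exp(σ²)−1) = √(exp(1.3063)−1) = 1.641.

σ ≈ 1.143, CV ≈ 1.641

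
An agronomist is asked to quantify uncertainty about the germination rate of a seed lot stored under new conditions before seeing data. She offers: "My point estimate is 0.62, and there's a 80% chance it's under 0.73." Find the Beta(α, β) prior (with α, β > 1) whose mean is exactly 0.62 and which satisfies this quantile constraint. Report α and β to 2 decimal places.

α ≈ 8.81, β ≈ 5.40

With mean 0.62 fixed, write α = 0.62s, β = 0.38s where s = α+β.
Need P(θ < 0.73) = 0.8 under Beta(0.62s, 0.38s). Normal approximation: (q−m)/√(m(1−m)/s) ≈ z_{0.8} = 0.842, so s ≈ 0.62·0.38·(0.842)²/(0.73−0.62)² = 13.8.
At s = 13.8: P(θ<0.73) ≈ 0.796. Adjusting to match 0.8 gives s ≈ 14.21.
So α = 0.62·14.21 ≈ 8.81, β = 0.38·14.21 ≈ 5.40.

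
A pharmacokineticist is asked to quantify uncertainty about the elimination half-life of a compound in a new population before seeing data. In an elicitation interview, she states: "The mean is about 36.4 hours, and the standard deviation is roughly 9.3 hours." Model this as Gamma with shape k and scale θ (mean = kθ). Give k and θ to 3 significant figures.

For Gamma(k, scale θ): mean = kθ, variance = kθ², so CV = 1/√k.
CV = SD/mean = 9.3/36.4 = 0.2555, hence k = 1/CV² = 15.3.
Then θ = mean/k = 36.4/15.3 = 2.38.

k ≈ 15.3, θ ≈ 2.38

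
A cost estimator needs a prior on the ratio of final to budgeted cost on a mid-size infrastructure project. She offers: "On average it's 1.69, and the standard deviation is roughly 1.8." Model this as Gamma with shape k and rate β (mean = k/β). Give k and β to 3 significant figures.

For Gamma(k, rate β): mean = k/β, variance = k/β², so CV = 1/√k.
CV = SD/mean = 1.8/1.69 = 1.065, hence k = 1/CV² = 0.882.
Then β = k/mean = 0.882/1.69 = 0.522.

k ≈ 0.882, β ≈ 0.522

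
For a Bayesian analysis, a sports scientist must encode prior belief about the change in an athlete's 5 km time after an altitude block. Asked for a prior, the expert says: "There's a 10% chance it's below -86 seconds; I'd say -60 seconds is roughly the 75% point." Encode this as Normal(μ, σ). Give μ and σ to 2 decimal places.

μ = -68.97, σ = 13.29

For Normal(μ,σ), the p-quantile is μ + z_p·σ. Here z_{0.1} = -1.282, z_{0.75} = 0.6745.
So -86 = μ − 1.282σ and -60 = μ + 0.6745σ.
Subtracting: σ = (-60 − -86)/(0.6745 − (-1.282)) = 13.29.
Then μ = -86 − (-1.282)·13.29 = -68.97.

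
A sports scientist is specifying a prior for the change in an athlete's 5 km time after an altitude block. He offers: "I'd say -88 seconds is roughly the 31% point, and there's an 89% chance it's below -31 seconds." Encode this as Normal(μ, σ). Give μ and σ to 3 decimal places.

μ = -71.590, σ = 33.094

The p-quantile of Normal(μ,σ) is μ + z_p·σ, with z_{0.31} = -0.4959 and z_{0.89} = 1.227.
Eliminate σ: μ = (z₂·x₁ − z₁·x₂)/(z₂ − z₁) = (1.227·-88 − (-0.4959)·-31)/1.722 = -71.590.
Then σ = (x₂ − x₁)/(z₂ − z₁) = (-31 − -88)/1.722 = 33.094.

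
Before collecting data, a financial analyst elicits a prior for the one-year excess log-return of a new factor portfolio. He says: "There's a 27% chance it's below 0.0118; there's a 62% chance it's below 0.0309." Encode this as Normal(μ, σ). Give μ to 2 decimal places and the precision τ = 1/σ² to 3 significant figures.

The p-quantile of Normal(μ,σ) is μ + z_p·σ, with z_{0.27} = -0.6128 and z_{0.62} = 0.3055.
Eliminate σ: μ = (z₂·x₁ − z₁·x₂)/(z₂ − z₁) = (0.3055·0.0118 − (-0.6128)·0.0309)/0.9183 = 0.02.
Then σ = (x₂ − x₁)/(z₂ − z₁) = (0.0309 − 0.0118)/0.9183 = 0.02.
Precision τ = 1/σ² = 1/0.0208² = 2310.

μ = 0.02, τ = 2310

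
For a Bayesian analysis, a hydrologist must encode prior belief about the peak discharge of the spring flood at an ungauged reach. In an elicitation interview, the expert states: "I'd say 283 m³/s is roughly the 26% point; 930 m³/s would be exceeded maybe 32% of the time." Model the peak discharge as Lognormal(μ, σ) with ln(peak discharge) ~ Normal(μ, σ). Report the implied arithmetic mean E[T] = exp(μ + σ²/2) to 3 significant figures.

If T ~ Lognormal(μ,σ) then ln T ~ Normal(μ,σ), so the p-quantile of ln T is μ + z_p·σ.
ln(283) = 5.645 and ln(930) = 6.835; z_{0.26} = -0.6433, z_{0.68} = 0.4677.
σ = (6.835 − 5.645)/(0.4677 − (-0.6433)) = 1.071.
μ = 5.645 − (-0.6433)·1.071 = 6.334.
E[T] = exp(μ + σ²/2) = exp(6.334 + 0.5733) = 1000 m³/s.

E[T] ≈ 1000 m³/s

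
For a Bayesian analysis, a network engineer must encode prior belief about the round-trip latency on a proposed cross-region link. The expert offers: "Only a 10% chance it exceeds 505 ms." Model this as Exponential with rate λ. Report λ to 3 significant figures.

P(T > 505.0) = e^(−λ·505.0) = 0.1, so λ = −ln(0.1)/505.0 = 0.00456.

λ ≈ 0.00456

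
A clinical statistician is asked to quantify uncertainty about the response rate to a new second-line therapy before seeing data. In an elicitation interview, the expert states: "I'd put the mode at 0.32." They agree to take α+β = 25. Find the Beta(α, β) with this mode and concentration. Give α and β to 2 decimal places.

For α,β > 1 the Beta mode is (α−1)/(α+β−2). With α+β = 25, the mode is (α−1)/23.
Set (α−1)/23 = 0.32 → α = 1 + 0.32·23 = 8.36.
β = 25 − α = 16.64.

α = 8.36, β = 16.64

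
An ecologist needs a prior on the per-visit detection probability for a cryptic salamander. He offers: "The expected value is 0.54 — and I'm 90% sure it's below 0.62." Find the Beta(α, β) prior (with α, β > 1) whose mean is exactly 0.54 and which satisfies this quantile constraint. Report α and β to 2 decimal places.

With mean 0.54 fixed, write α = 0.54s, β = 0.46s where s = α+β.
Need P(θ < 0.62) = 0.9 under Beta(0.54s, 0.46s). Normal approximation: (q−m)/√(m(1−m)/s) ≈ z_{0.9} = 1.28, so s ≈ 0.54·0.46·(1.28)²/(0.62−0.54)² = 63.7.
At s = 63.7: P(θ<0.62) ≈ 0.901. Adjusting to match 0.9 gives s ≈ 62.97.
So α = 0.54·62.97 ≈ 34.00, β = 0.46·62.97 ≈ 28.97.

α ≈ 34.00, β ≈ 28.97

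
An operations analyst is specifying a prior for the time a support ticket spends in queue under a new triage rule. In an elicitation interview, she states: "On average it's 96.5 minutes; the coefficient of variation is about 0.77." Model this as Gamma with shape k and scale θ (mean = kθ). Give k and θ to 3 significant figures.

For Gamma(k, scale θ): mean = kθ, variance = kθ², so CV = 1/√k.
CV = 0.77, hence k = 1/CV² = 1.69.
Then θ = mean/k = 96.5/1.69 = 57.2.

k ≈ 1.69, θ ≈ 57.2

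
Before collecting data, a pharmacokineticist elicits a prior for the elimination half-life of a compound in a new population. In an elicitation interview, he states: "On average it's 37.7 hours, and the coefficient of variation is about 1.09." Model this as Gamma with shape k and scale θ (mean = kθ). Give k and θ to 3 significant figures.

For Gamma(k, scale θ): mean = kθ, variance = kθ², so CV = 1/√k.
CV = 1.09, hence k = 1/CV² = 0.842.
Then θ = mean/k = 37.7/0.842 = 44.8.

k ≈ 0.842, θ ≈ 44.8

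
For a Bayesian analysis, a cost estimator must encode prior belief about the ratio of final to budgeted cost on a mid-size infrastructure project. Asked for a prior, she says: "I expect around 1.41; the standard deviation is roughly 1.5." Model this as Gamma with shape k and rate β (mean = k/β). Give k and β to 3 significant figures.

k ≈ 0.884, β ≈ 0.627

For Gamma(k, rate β): mean = k/β, variance = k/β², so CV = 1/√k.
CV = SD/mean = 1.5/1.41 = 1.064, hence k = 1/CV² = 0.884.
Then β = k/mean = 0.884/1.41 = 0.627.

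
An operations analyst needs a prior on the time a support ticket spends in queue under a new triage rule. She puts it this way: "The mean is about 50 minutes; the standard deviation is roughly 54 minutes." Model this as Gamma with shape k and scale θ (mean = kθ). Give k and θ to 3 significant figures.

For Gamma(k, scale θ): mean = kθ, variance = kθ², so CV = 1/√k.
CV = SD/mean = 54/50 = 1.08, hence k = 1/CV² = 0.857.
Then θ = mean/k = 50/0.857 = 58.3.

k ≈ 0.857, θ ≈ 58.3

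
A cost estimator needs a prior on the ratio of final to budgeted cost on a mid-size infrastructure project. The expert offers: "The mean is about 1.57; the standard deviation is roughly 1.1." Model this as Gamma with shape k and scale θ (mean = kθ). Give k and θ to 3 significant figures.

k ≈ 2.04, θ ≈ 0.771

For Gamma(k, scale θ): mean = kθ, variance = kθ², so CV = 1/√k.
CV = SD/mean = 1.1/1.57 = 0.7006, hence k = 1/CV² = 2.04.
Then θ = mean/k = 1.57/2.04 = 0.771.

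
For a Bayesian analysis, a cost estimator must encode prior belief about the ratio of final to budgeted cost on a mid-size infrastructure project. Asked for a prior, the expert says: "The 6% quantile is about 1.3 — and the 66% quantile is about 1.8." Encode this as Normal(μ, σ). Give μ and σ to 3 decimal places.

The p-quantile of Normal(μ,σ) is μ + z_p·σ, with z_{0.06} = -1.555 and z_{0.66} = 0.4125.
Eliminate σ: μ = (z₂·x₁ − z₁·x₂)/(z₂ − z₁) = (0.4125·1.3 − (-1.555)·1.8)/1.967 = 1.695.
Then σ = (x₂ − x₁)/(z₂ − z₁) = (1.8 − 1.3)/1.967 = 0.254.

μ = 1.695, σ = 0.254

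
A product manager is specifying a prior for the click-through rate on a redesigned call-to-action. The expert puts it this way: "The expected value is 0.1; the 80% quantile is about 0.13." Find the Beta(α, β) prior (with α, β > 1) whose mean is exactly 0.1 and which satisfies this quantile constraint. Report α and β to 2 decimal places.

With mean 0.1 fixed, write α = 0.1s, β = 0.9s where s = α+β.
Need P(θ < 0.13) = 0.8 under Beta(0.1s, 0.9s). Normal approximation: (q−m)/√(m(1−m)/s) ≈ z_{0.8} = 0.842, so s ≈ 0.1·0.9·(0.842)²/(0.13−0.1)² = 70.8.
At s = 70.8: P(θ<0.13) ≈ 0.810. Adjusting to match 0.8 gives s ≈ 63.08.
So α = 0.1·63.08 ≈ 6.31, β = 0.9·63.08 ≈ 56.77.

α ≈ 6.31, β ≈ 56.77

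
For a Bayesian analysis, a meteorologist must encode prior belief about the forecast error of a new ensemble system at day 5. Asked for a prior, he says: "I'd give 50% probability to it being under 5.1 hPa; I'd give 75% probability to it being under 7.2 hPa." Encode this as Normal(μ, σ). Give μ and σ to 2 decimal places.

μ = 5.10, σ = 3.11

The p-quantile of Normal(μ,σ) is μ + z_p·σ, with z_{0.5} = 0 and z_{0.75} = 0.6745.
Eliminate σ: μ = (z₂·x₁ − z₁·x₂)/(z₂ − z₁) = (0.6745·5.1 − (0)·7.2)/0.6745 = 5.10.
Then σ = (x₂ − x₁)/(z₂ − z₁) = (7.2 − 5.1)/0.6745 = 3.11.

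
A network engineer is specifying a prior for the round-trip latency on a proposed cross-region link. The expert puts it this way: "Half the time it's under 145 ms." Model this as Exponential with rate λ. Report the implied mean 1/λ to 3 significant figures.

Exponential median = ln 2 / λ, so λ = ln 2 / 145.0 = 0.00478.
Mean = 1/λ = 209 ms.

mean ≈ 209 ms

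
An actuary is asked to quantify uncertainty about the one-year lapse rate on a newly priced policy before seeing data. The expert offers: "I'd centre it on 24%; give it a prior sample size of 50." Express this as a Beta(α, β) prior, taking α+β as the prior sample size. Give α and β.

α = 12, β = 38

Under the effective-sample-size interpretation, Beta(α, β) has prior mean α/(α+β) and prior sample size α+β.
So α+β = 50 and α/(α+β) = 0.24, giving α = 0.24·50 = 12 and β = 50 − 12 = 38.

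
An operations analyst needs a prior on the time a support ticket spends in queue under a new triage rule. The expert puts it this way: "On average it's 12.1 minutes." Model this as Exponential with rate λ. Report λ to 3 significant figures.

Exponential mean = 1/λ, so λ = 1/12.1 = 0.0826.

λ ≈ 0.0826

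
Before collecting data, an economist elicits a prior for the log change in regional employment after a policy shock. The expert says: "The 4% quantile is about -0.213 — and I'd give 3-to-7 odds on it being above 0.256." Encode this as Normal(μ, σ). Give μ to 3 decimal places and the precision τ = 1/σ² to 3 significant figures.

For Normal(μ,σ), the p-quantile is μ + z_p·σ. Here z_{0.04} = -1.751, z_{0.7} = 0.5244.
So -0.213 = μ − 1.751σ and 0.256 = μ + 0.5244σ.
Subtracting: σ = (0.256 − -0.213)/(0.5244 − (-1.751)) = 0.206.
Then μ = -0.213 − (-1.751)·0.206 = 0.148.
Precision τ = 1/σ² = 1/0.2061² = 23.5.

μ = 0.148, τ = 23.5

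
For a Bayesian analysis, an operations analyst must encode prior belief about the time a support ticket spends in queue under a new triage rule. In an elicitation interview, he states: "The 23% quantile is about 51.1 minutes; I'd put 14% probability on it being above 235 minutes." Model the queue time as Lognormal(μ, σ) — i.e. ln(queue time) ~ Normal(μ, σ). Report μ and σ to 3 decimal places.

μ ≈ 4.553, σ ≈ 0.839

If T ~ Lognormal(μ,σ) then ln T ~ Normal(μ,σ), so the p-quantile of ln T is μ + z_p·σ.
ln(51.1) = 3.934 and ln(235) = 5.46; z_{0.23} = -0.7388, z_{0.86} = 1.08.
σ = (5.46 − 3.934)/(1.08 − (-0.7388)) = 0.839.
μ = 3.934 − (-0.7388)·0.839 = 4.553.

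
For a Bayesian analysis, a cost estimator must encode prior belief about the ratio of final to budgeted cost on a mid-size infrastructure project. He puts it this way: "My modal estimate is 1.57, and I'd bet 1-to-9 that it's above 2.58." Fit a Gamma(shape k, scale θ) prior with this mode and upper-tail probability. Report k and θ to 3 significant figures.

Gamma(k,θ) with k>1 has mode (k−1)θ, so θ = 1.57/(k−1).
Need P(X < 2.58) = 0.9 with θ tied to k this way. Start at k = 2, θ = 1.57: P(X<2.58) ≈ 0.489.
Too low — raise k to concentrate. Iterating converges to k ≈ 8.64.
Then θ = 1.57/(8.64−1) ≈ 0.205.

k ≈ 8.64, θ ≈ 0.205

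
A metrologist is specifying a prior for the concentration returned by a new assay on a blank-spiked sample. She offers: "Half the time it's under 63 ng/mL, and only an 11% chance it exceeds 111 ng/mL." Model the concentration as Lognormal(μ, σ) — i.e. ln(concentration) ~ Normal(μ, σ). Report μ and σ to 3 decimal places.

μ ≈ 4.143, σ ≈ 0.462

If T ~ Lognormal(μ,σ) then ln T ~ Normal(μ,σ), so the p-quantile of ln T is μ + z_p·σ.
ln(63) = 4.143 and ln(111) = 4.71; z_{0.5} = 0, z_{0.89} = 1.227.
σ = (4.71 − 4.143)/(1.227 − (0)) = 0.462.
μ = 4.143 − (0)·0.462 = 4.143.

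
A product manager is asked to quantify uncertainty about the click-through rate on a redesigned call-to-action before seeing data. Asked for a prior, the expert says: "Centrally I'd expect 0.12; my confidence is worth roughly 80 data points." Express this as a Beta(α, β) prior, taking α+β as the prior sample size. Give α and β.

Under the effective-sample-size interpretation, Beta(α, β) has prior mean α/(α+β) and prior sample size α+β.
So α+β = 80 and α/(α+β) = 0.12, giving α = 0.12·80 = 9.6 and β = 80 − 9.6 = 70.4.

α = 9.6, β = 70.4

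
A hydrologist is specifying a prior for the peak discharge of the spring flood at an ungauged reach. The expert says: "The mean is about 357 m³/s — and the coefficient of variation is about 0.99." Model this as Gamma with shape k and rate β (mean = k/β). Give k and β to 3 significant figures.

k ≈ 1.02, β ≈ 0.00286

For Gamma(k, rate β): mean = k/β, variance = k/β², so CV = 1/√k.
CV = 0.99, hence k = 1/CV² = 1.02.
Then β = k/mean = 1.02/357 = 0.00286.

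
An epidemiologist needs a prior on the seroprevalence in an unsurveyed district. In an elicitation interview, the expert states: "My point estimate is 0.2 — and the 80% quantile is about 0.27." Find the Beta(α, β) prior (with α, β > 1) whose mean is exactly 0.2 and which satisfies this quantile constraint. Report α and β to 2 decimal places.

α ≈ 4.16, β ≈ 16.65

With mean 0.2 fixed, write α = 0.2s, β = 0.8s where s = α+β.
Need P(θ < 0.27) = 0.8 under Beta(0.2s, 0.8s). Normal approximation: (q−m)/√(m(1−m)/s) ≈ z_{0.8} = 0.842, so s ≈ 0.2·0.8·(0.842)²/(0.27−0.2)² = 23.1.
At s = 23.1: P(θ<0.27) ≈ 0.810. Adjusting to match 0.8 gives s ≈ 20.81.
So α = 0.2·20.81 ≈ 4.16, β = 0.8·20.81 ≈ 16.65.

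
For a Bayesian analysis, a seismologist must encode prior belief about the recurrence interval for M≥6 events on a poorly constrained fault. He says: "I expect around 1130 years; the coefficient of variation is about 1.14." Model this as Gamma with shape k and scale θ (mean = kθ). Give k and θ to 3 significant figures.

k ≈ 0.769, θ ≈ 1470

For Gamma(k, scale θ): mean = kθ, variance = kθ², so CV = 1/√k.
CV = 1.14, hence k = 1/CV² = 0.769.
Then θ = mean/k = 1130/0.769 = 1470.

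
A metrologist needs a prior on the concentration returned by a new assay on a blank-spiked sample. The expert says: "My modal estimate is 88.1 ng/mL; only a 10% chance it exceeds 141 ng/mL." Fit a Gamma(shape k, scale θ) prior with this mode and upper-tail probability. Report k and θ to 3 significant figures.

Gamma(k,θ) with k>1 has mode (k−1)θ, so θ = 88.1/(k−1).
Need P(X < 141) = 0.9 with θ tied to k this way. Start at k = 2, θ = 88.1: P(X<141) ≈ 0.475.
Too low — raise k to concentrate. Iterating converges to k ≈ 9.49.
Then θ = 88.1/(9.49−1) ≈ 10.4.

k ≈ 9.49, θ ≈ 10.4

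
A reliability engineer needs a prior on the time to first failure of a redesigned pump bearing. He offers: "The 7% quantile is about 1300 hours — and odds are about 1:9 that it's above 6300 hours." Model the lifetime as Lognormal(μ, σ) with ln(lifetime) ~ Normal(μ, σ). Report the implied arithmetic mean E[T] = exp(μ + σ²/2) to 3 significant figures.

E[T] ≈ 3560 hours

If T ~ Lognormal(μ,σ) then ln T ~ Normal(μ,σ), so the p-quantile of ln T is μ + z_p·σ.
ln(1300) = 7.17 and ln(6300) = 8.748; z_{0.07} = -1.476, z_{0.9} = 1.282.
σ = (8.748 − 7.17)/(1.282 − (-1.476)) = 0.572.
μ = 7.17 − (-1.476)·0.572 = 8.015.
E[T] = exp(μ + σ²/2) = exp(8.015 + 0.1638) = 3560 hours.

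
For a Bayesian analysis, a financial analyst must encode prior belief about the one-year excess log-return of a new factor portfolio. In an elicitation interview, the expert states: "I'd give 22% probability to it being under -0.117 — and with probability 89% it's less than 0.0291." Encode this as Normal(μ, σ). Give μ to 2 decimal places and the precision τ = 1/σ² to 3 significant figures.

μ = -0.06, τ = 187

The p-quantile of Normal(μ,σ) is μ + z_p·σ, with z_{0.22} = -0.7722 and z_{0.89} = 1.227.
Eliminate σ: μ = (z₂·x₁ − z₁·x₂)/(z₂ − z₁) = (1.227·-0.117 − (-0.7722)·0.0291)/1.999 = -0.06.
Then σ = (x₂ − x₁)/(z₂ − z₁) = (0.0291 − -0.117)/1.999 = 0.07.
Precision τ = 1/σ² = 1/0.0731² = 187.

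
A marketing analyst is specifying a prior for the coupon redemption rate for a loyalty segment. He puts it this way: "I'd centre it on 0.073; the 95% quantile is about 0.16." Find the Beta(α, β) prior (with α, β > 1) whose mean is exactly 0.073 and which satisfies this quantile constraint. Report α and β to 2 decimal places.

With mean 0.073 fixed, write α = 0.073s, β = 0.927s where s = α+β.
Need P(θ < 0.16) = 0.95 under Beta(0.073s, 0.927s). Normal approximation: (q−m)/√(m(1−m)/s) ≈ z_{0.95} = 1.64, so s ≈ 0.073·0.927·(1.64)²/(0.16−0.073)² = 24.2.
At s = 24.2: P(θ<0.16) ≈ 0.931. Adjusting to match 0.95 gives s ≈ 31.88.
So α = 0.073·31.88 ≈ 2.33, β = 0.927·31.88 ≈ 29.56.

α ≈ 2.33, β ≈ 29.56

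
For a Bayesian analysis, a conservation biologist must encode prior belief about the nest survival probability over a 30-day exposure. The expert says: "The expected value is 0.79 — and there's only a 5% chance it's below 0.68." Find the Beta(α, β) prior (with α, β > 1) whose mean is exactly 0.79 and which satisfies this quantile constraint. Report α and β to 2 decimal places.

With mean 0.79 fixed, write α = 0.79s, β = 0.21s where s = α+β.
Need P(θ < 0.68) = 0.05 under Beta(0.79s, 0.21s). Normal approximation: (q−m)/√(m(1−m)/s) ≈ z_{0.05} = -1.64, so s ≈ 0.79·0.21·(-1.64)²/(0.68−0.79)² = 37.1.
At s = 37.1: P(θ<0.68) ≈ 0.060. Adjusting to match 0.05 gives s ≈ 41.75.
So α = 0.79·41.75 ≈ 32.99, β = 0.21·41.75 ≈ 8.77.

α ≈ 32.99, β ≈ 8.77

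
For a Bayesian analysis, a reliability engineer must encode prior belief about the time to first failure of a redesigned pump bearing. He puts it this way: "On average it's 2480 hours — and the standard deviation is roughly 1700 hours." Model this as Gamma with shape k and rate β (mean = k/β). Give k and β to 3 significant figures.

k ≈ 2.13, β ≈ 0.000858

For Gamma(k, rate β): mean = k/β, variance = k/β², so CV = 1/√k.
CV = SD/mean = 1700/2480 = 0.6855, hence k = 1/CV² = 2.13.
Then β = k/mean = 2.13/2480 = 0.000858.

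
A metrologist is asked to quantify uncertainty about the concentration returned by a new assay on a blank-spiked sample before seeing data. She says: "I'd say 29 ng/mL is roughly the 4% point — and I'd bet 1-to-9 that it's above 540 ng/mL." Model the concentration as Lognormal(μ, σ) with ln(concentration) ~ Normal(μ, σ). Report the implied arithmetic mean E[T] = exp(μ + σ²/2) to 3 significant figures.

If T ~ Lognormal(μ,σ) then ln T ~ Normal(μ,σ), so the p-quantile of ln T is μ + z_p·σ.
ln(29) = 3.367 and ln(540) = 6.292; z_{0.04} = -1.751, z_{0.9} = 1.282.
σ = (6.292 − 3.367)/(1.282 − (-1.751)) = 0.964.
μ = 3.367 − (-1.751)·0.964 = 5.056.
E[T] = exp(μ + σ²/2) = exp(5.056 + 0.4650) = 250 ng/mL.

E[T] ≈ 250 ng/mL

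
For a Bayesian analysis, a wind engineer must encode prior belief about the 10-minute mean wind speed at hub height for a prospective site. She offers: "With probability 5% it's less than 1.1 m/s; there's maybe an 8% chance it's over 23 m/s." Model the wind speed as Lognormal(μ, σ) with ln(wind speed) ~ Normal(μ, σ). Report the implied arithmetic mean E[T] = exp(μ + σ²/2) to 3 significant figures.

If T ~ Lognormal(μ,σ) then ln T ~ Normal(μ,σ), so the p-quantile of ln T is μ + z_p·σ.
ln(1.1) = 0.09531 and ln(23) = 3.135; z_{0.05} = -1.645, z_{0.92} = 1.405.
σ = (3.135 − 0.09531)/(1.405 − (-1.645)) = 0.997.
μ = 0.09531 − (-1.645)·0.997 = 1.735.
E[T] = exp(μ + σ²/2) = exp(1.735 + 0.4968) = 9.32 m/s.

E[T] ≈ 9.32 m/s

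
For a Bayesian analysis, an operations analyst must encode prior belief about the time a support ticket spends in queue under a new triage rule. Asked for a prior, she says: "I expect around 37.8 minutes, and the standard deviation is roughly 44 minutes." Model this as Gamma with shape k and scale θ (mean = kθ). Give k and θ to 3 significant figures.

k ≈ 0.738, θ ≈ 51.2

For Gamma(k, scale θ): mean = kθ, variance = kθ², so CV = 1/√k.
CV = SD/mean = 44/37.8 = 1.164, hence k = 1/CV² = 0.738.
Then θ = mean/k = 37.8/0.738 = 51.2.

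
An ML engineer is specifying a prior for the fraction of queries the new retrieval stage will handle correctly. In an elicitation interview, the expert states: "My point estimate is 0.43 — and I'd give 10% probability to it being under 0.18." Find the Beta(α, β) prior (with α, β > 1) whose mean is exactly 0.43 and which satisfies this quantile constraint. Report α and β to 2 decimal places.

α ≈ 2.44, β ≈ 3.24

With mean 0.43 fixed, write α = 0.43s, β = 0.57s where s = α+β.
Need P(θ < 0.18) = 0.1 under Beta(0.43s, 0.57s). Normal approximation: (q−m)/√(m(1−m)/s) ≈ z_{0.1} = -1.28, so s ≈ 0.43·0.57·(-1.28)²/(0.18−0.43)² = 6.4.
At s = 6.4: P(θ<0.18) ≈ 0.084. Adjusting to match 0.1 gives s ≈ 5.69.
So α = 0.43·5.69 ≈ 2.44, β = 0.57·5.69 ≈ 3.24.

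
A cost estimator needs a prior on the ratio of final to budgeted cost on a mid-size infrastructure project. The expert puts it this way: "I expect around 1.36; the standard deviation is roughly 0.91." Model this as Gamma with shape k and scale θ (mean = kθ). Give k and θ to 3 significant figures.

For Gamma(k, scale θ): mean = kθ, variance = kθ², so CV = 1/√k.
CV = SD/mean = 0.91/1.36 = 0.6691, hence k = 1/CV² = 2.23.
Then θ = mean/k = 1.36/2.23 = 0.609.

k ≈ 2.23, θ ≈ 0.609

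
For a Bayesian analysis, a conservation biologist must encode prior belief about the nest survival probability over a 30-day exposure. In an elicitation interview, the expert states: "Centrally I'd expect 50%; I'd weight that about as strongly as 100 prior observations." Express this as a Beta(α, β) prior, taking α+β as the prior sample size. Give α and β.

Under the effective-sample-size interpretation, Beta(α, β) has prior mean α/(α+β) and prior sample size α+β.
So α+β = 100 and α/(α+β) = 0.5, giving α = 0.5·100 = 50 and β = 100 − 50 = 50.

α = 50, β = 50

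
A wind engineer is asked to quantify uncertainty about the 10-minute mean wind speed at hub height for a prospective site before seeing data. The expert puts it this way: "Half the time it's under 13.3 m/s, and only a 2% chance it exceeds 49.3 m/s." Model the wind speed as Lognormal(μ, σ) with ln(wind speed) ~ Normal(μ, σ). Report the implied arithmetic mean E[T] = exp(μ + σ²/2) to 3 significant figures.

If T ~ Lognormal(μ,σ) then ln T ~ Normal(μ,σ), so the p-quantile of ln T is μ + z_p·σ.
ln(13.3) = 2.588 and ln(49.3) = 3.898; z_{0.5} = 0, z_{0.98} = 2.054.
σ = (3.898 − 2.588)/(2.054 − (0)) = 0.638.
μ = 2.588 − (0)·0.638 = 2.588.
E[T] = exp(μ + σ²/2) = exp(2.588 + 0.2035) = 16.3 m/s.

E[T] ≈ 16.3 m/s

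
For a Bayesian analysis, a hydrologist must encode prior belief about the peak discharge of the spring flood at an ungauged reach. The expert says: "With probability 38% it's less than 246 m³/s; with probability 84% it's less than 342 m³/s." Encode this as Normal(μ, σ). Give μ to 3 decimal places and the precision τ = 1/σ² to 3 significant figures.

μ = 268.560, τ = 0.000183

The p-quantile of Normal(μ,σ) is μ + z_p·σ, with z_{0.38} = -0.3055 and z_{0.84} = 0.9945.
Eliminate σ: μ = (z₂·x₁ − z₁·x₂)/(z₂ − z₁) = (0.9945·246 − (-0.3055)·342)/1.3 = 268.560.
Then σ = (x₂ − x₁)/(z₂ − z₁) = (342 − 246)/1.3 = 73.850.
Precision τ = 1/σ² = 1/73.85² = 0.000183.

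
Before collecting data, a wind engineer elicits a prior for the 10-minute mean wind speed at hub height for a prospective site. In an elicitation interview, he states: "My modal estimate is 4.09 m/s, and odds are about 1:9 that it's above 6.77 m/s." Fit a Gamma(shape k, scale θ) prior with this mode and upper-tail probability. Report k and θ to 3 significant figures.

k ≈ 8.43, θ ≈ 0.55

Gamma(k,θ) with k>1 has mode (k−1)θ, so θ = 4.09/(k−1).
Need P(X < 6.77) = 0.9 with θ tied to k this way. Start at k = 2, θ = 4.09: P(X<6.77) ≈ 0.493.
Too low — raise k to concentrate. Iterating converges to k ≈ 8.43.
Then θ = 4.09/(8.43−1) ≈ 0.55.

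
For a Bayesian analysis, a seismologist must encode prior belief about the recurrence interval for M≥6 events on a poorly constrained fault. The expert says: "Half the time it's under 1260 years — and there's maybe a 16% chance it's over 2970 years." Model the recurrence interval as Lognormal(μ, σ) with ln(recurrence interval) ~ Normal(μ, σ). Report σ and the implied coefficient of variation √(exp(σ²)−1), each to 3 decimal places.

σ ≈ 0.862, CV ≈ 1.050

If T ~ Lognormal(μ,σ) then ln T ~ Normal(μ,σ), so the p-quantile of ln T is μ + z_p·σ.
ln(1260) = 7.139 and ln(2970) = 7.996; z_{0.5} = 0, z_{0.84} = 0.9945.
σ = (7.996 − 7.139)/(0.9945 − (0)) = 0.862.
μ = 7.139 − (0)·0.862 = 7.139.
CV = √(exp(σ²)−1) = √(exp(0.7434)−1) = 1.050.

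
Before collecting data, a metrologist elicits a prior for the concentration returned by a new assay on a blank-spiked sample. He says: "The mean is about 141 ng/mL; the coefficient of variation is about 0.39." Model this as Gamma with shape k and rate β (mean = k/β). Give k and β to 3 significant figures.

k ≈ 6.57, β ≈ 0.0466

For Gamma(k, rate β): mean = k/β, variance = k/β², so CV = 1/√k.
CV = 0.39, hence k = 1/CV² = 6.57.
Then β = k/mean = 6.57/141 = 0.0466.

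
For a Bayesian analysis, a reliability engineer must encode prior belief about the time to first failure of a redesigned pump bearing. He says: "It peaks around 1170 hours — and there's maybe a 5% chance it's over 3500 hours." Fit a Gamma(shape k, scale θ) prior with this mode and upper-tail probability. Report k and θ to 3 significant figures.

k ≈ 3.21, θ ≈ 530

Gamma(k,θ) with k>1 has mode (k−1)θ, so θ = 1170/(k−1).
Need P(X < 3500) = 0.95 with θ tied to k this way. Start at k = 2, θ = 1170: P(X<3500) ≈ 0.800.
Too low — raise k to concentrate. Iterating converges to k ≈ 3.21.
Then θ = 1170/(3.21−1) ≈ 530.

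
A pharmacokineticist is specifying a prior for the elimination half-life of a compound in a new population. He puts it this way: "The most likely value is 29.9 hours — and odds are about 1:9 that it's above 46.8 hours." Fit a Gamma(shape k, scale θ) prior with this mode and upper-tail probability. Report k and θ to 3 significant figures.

Gamma(k,θ) with k>1 has mode (k−1)θ, so θ = 29.9/(k−1).
Need P(X < 46.8) = 0.9 with θ tied to k this way. Start at k = 2, θ = 29.9: P(X<46.8) ≈ 0.464.
Too low — raise k to concentrate. Iterating converges to k ≈ 10.3.
Then θ = 29.9/(10.3−1) ≈ 3.2.

k ≈ 10.3, θ ≈ 3.2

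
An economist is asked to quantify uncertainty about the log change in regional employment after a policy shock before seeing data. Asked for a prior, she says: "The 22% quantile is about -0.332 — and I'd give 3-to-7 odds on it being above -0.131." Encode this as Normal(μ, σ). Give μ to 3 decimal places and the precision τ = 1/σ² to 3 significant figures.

The p-quantile of Normal(μ,σ) is μ + z_p·σ, with z_{0.22} = -0.7722 and z_{0.7} = 0.5244.
Eliminate σ: μ = (z₂·x₁ − z₁·x₂)/(z₂ − z₁) = (0.5244·-0.332 − (-0.7722)·-0.131)/1.297 = -0.212.
Then σ = (x₂ − x₁)/(z₂ − z₁) = (-0.131 − -0.332)/1.297 = 0.155.
Precision τ = 1/σ² = 1/0.155² = 41.6.

μ = -0.212, τ = 41.6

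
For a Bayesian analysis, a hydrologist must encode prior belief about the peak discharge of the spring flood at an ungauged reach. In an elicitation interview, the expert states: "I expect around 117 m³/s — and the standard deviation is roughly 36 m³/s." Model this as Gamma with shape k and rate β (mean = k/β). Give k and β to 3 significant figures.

For Gamma(k, rate β): mean = k/β, variance = k/β², so CV = 1/√k.
CV = SD/mean = 36/117 = 0.3077, hence k = 1/CV² = 10.6.
Then β = k/mean = 10.6/117 = 0.0903.

k ≈ 10.6, β ≈ 0.0903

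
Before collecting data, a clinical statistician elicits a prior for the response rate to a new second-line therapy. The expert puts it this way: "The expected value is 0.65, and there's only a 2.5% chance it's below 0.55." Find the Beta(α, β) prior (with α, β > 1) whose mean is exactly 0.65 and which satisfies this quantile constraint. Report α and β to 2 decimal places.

α ≈ 59.52, β ≈ 32.05

With mean 0.65 fixed, write α = 0.65s, β = 0.35s where s = α+β.
Need P(θ < 0.55) = 0.025 under Beta(0.65s, 0.35s). Normal approximation: (q−m)/√(m(1−m)/s) ≈ z_{0.025} = -1.96, so s ≈ 0.65·0.35·(-1.96)²/(0.55−0.65)² = 87.4.
At s = 87.4: P(θ<0.55) ≈ 0.028. Adjusting to match 0.025 gives s ≈ 91.57.
So α = 0.65·91.57 ≈ 59.52, β = 0.35·91.57 ≈ 32.05.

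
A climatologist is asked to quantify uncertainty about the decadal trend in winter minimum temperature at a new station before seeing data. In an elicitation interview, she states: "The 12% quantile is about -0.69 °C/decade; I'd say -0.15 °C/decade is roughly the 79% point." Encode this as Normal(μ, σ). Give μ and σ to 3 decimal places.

The p-quantile of Normal(μ,σ) is μ + z_p·σ, with z_{0.12} = -1.175 and z_{0.79} = 0.8064.
Eliminate σ: μ = (z₂·x₁ − z₁·x₂)/(z₂ − z₁) = (0.8064·-0.69 − (-1.175)·-0.15)/1.981 = -0.370.
Then σ = (x₂ − x₁)/(z₂ − z₁) = (-0.15 − -0.69)/1.981 = 0.273.

μ = -0.370, σ = 0.273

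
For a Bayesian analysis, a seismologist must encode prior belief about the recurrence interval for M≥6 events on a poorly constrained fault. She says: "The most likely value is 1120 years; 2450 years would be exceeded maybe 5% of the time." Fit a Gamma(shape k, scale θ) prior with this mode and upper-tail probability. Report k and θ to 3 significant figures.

k ≈ 5.49, θ ≈ 249

Gamma(k,θ) with k>1 has mode (k−1)θ, so θ = 1120/(k−1).
Need P(X < 2450) = 0.95 with θ tied to k this way. Start at k = 2, θ = 1120: P(X<2450) ≈ 0.642.
Too low — raise k to concentrate. Iterating converges to k ≈ 5.49.
Then θ = 1120/(5.49−1) ≈ 249.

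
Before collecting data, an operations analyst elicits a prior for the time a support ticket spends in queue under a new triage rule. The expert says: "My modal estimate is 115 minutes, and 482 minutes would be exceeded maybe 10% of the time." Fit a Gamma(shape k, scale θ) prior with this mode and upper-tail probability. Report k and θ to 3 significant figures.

Gamma(k,θ) with k>1 has mode (k−1)θ, so θ = 115/(k−1).
Need P(X < 482) = 0.9 with θ tied to k this way. Start at k = 2, θ = 115: P(X<482) ≈ 0.921.
Too high — lower k to spread out. Iterating converges to k ≈ 1.89.
Then θ = 115/(1.89−1) ≈ 129.

k ≈ 1.89, θ ≈ 129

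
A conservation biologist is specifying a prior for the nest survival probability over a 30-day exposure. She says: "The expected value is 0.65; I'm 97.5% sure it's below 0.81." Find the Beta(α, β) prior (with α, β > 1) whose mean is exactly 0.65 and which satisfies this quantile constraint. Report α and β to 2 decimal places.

α ≈ 18.68, β ≈ 10.06

With mean 0.65 fixed, write α = 0.65s, β = 0.35s where s = α+β.
Need P(θ < 0.81) = 0.975 under Beta(0.65s, 0.35s). Normal approximation: (q−m)/√(m(1−m)/s) ≈ z_{0.975} = 1.96, so s ≈ 0.65·0.35·(1.96)²/(0.81−0.65)² = 34.1.
At s = 34.1: P(θ<0.81) ≈ 0.984. Adjusting to match 0.975 gives s ≈ 28.74.
So α = 0.65·28.74 ≈ 18.68, β = 0.35·28.74 ≈ 10.06.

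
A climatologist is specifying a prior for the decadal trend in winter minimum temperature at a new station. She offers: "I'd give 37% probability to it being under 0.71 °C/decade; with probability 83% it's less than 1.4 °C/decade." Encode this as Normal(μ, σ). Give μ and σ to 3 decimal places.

μ = 0.888, σ = 0.537

The p-quantile of Normal(μ,σ) is μ + z_p·σ, with z_{0.37} = -0.3319 and z_{0.83} = 0.9542.
Eliminate σ: μ = (z₂·x₁ − z₁·x₂)/(z₂ − z₁) = (0.9542·0.71 − (-0.3319)·1.4)/1.286 = 0.888.
Then σ = (x₂ − x₁)/(z₂ − z₁) = (1.4 − 0.71)/1.286 = 0.537.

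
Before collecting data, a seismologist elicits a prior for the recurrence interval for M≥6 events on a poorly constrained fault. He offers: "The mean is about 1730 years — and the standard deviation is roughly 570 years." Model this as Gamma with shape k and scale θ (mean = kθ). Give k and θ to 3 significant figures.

For Gamma(k, scale θ): mean = kθ, variance = kθ², so CV = 1/√k.
CV = SD/mean = 570/1730 = 0.3295, hence k = 1/CV² = 9.21.
Then θ = mean/k = 1730/9.21 = 188.

k ≈ 9.21, θ ≈ 188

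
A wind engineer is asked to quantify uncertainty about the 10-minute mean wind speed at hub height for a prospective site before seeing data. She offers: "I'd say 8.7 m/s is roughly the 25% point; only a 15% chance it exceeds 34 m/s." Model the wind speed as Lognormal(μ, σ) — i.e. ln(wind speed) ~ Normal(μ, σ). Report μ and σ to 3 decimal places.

If T ~ Lognormal(μ,σ) then ln T ~ Normal(μ,σ), so the p-quantile of ln T is μ + z_p·σ.
ln(8.7) = 2.163 and ln(34) = 3.526; z_{0.25} = -0.6745, z_{0.85} = 1.036.
σ = (3.526 − 2.163)/(1.036 − (-0.6745)) = 0.797.
μ = 2.163 − (-0.6745)·0.797 = 2.701.

μ ≈ 2.701, σ ≈ 0.797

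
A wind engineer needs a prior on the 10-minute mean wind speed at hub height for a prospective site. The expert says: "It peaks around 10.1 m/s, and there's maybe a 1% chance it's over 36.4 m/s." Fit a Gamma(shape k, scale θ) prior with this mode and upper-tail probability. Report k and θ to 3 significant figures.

Gamma(k,θ) with k>1 has mode (k−1)θ, so θ = 10.1/(k−1).
Need P(X < 36.4) = 0.99 with θ tied to k this way. Start at k = 2, θ = 10.1: P(X<36.4) ≈ 0.875.
Too low — raise k to concentrate. Iterating converges to k ≈ 3.62.
Then θ = 10.1/(3.62−1) ≈ 3.86.

k ≈ 3.62, θ ≈ 3.86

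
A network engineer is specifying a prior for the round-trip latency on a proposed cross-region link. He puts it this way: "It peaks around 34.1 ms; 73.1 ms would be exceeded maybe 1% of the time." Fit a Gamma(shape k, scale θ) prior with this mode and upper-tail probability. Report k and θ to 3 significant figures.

k ≈ 9.33, θ ≈ 4.09

Gamma(k,θ) with k>1 has mode (k−1)θ, so θ = 34.1/(k−1).
Need P(X < 73.1) = 0.99 with θ tied to k this way. Start at k = 2, θ = 34.1: P(X<73.1) ≈ 0.631.
Too low — raise k to concentrate. Iterating converges to k ≈ 9.33.
Then θ = 34.1/(9.33−1) ≈ 4.09.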